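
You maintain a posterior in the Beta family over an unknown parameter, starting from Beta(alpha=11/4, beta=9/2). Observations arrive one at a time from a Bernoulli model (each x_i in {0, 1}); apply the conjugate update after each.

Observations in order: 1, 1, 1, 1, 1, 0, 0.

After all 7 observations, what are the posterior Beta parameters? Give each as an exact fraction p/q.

alpha=31/4, beta=13/2

obs 1: x=1 → posterior Beta(15/4, 9/2)
obs 2: x=1 → posterior Beta(19/4, 9/2)
obs 3: x=1 → posterior Beta(23/4, 9/2)
obs 4: x=1 → posterior Beta(27/4, 9/2)
obs 5: x=1 → posterior Beta(31/4, 9/2)
obs 6: x=0 → posterior Beta(31/4, 11/2)
obs 7: x=0 → posterior Beta(31/4, 13/2)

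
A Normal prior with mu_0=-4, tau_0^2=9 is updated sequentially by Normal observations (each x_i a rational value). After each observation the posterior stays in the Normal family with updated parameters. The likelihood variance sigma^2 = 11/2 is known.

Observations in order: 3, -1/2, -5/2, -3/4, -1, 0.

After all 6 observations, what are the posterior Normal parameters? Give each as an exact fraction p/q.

mu_0=-151/238, tau_0^2=99/119

obs 1: x=3 → posterior Normal(10/29, 99/29)
obs 2: x=-1/2 → posterior Normal(1/47, 99/47)
obs 3: x=-5/2 → posterior Normal(-44/65, 99/65)
obs 4: x=-3/4 → posterior Normal(-115/166, 99/83)
obs 5: x=-1 → posterior Normal(-151/202, 99/101)
obs 6: x=0 → posterior Normal(-151/238, 99/119)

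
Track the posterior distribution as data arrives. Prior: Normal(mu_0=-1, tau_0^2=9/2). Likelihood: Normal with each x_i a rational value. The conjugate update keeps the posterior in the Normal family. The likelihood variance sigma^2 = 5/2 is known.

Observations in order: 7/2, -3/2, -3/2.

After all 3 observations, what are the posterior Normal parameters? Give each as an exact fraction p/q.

obs 1: x=7/2 → posterior Normal(53/28, 45/28)
obs 2: x=-3/2 → posterior Normal(13/23, 45/46)
obs 3: x=-3/2 → posterior Normal(-1/64, 45/64)

mu_0=-1/64, tau_0^2=45/64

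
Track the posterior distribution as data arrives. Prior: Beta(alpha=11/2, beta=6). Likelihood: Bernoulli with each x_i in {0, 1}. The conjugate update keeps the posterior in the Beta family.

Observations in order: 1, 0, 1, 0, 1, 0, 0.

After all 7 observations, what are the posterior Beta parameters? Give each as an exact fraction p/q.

obs 1: x=1 → posterior Beta(13/2, 6)
obs 2: x=0 → posterior Beta(13/2, 7)
obs 3: x=1 → posterior Beta(15/2, 7)
obs 4: x=0 → posterior Beta(15/2, 8)
obs 5: x=1 → posterior Beta(17/2, 8)
obs 6: x=0 → posterior Beta(17/2, 9)
obs 7: x=0 → posterior Beta(17/2, 10)

alpha=17/2, beta=10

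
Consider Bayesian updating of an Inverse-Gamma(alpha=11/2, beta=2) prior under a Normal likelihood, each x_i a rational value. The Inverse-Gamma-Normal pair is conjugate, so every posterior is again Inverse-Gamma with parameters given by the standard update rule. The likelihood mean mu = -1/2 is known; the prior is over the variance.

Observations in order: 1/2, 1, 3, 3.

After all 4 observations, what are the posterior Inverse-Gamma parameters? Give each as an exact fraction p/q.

alpha=15/2, beta=127/8

obs 1: x=1/2 → posterior Inverse-Gamma(6, 5/2)
obs 2: x=1 → posterior Inverse-Gamma(13/2, 29/8)
obs 3: x=3 → posterior Inverse-Gamma(7, 39/4)
obs 4: x=3 → posterior Inverse-Gamma(15/2, 127/8)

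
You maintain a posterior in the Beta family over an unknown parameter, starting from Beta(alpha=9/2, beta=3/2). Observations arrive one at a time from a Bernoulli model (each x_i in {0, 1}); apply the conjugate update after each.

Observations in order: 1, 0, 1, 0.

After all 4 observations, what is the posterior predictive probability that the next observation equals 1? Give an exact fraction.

obs 1: x=1 → posterior Beta(11/2, 3/2)
obs 2: x=0 → posterior Beta(11/2, 5/2)
obs 3: x=1 → posterior Beta(13/2, 5/2)
obs 4: x=0 → posterior Beta(13/2, 7/2)

13/20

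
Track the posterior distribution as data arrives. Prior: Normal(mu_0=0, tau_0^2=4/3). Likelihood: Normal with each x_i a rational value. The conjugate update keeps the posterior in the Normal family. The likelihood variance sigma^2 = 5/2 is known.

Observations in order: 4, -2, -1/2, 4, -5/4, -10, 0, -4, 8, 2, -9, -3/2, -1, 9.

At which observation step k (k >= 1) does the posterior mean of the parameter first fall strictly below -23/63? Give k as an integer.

k = 6

obs 1: x=4 → posterior Normal(32/23, 20/23)
obs 2: x=-2 → posterior Normal(16/31, 20/31)
obs 3: x=-1/2 → posterior Normal(4/13, 20/39)
obs 4: x=4 → posterior Normal(44/47, 20/47)
obs 5: x=-5/4 → posterior Normal(34/55, 4/11)
obs 6: x=-10 → posterior Normal(-46/63, 20/63)
obs 7: x=0 → posterior Normal(-46/71, 20/71)
obs 8: x=-4 → posterior Normal(-78/79, 20/79)
obs 9: x=8 → posterior Normal(-14/87, 20/87)
obs 10: x=2 → posterior Normal(2/95, 4/19)
obs 11: x=-9 → posterior Normal(-70/103, 20/103)
obs 12: x=-3/2 → posterior Normal(-82/111, 20/111)
obs 13: x=-1 → posterior Normal(-90/119, 20/119)
obs 14: x=9 → posterior Normal(-18/127, 20/127)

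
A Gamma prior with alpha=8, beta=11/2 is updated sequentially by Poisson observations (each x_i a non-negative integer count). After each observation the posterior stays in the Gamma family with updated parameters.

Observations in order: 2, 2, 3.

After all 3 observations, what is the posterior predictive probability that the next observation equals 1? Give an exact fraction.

obs 1: x=2 → posterior Gamma(10, 13/2)
obs 2: x=2 → posterior Gamma(12, 15/2)
obs 3: x=3 → posterior Gamma(15, 17/2)

85872691545294473790/288441413567621167681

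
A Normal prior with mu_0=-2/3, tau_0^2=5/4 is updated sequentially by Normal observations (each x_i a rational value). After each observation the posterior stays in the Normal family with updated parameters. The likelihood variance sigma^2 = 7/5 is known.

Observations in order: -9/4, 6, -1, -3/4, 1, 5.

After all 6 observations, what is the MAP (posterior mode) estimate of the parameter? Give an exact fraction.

272/267

obs 1: x=-9/4 → posterior Normal(-899/636, 35/53)
obs 2: x=6 → posterior Normal(901/936, 35/78)
obs 3: x=-1 → posterior Normal(601/1236, 35/103)
obs 4: x=-3/4 → posterior Normal(47/192, 35/128)
obs 5: x=1 → posterior Normal(169/459, 35/153)
obs 6: x=5 → posterior Normal(272/267, 35/178)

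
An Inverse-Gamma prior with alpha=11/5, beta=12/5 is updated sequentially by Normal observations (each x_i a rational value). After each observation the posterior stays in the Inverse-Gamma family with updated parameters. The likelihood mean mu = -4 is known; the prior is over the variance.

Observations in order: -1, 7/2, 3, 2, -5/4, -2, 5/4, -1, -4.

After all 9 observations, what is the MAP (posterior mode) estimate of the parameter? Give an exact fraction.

1161/88

obs 1: x=-1 → posterior Inverse-Gamma(27/10, 69/10)
obs 2: x=7/2 → posterior Inverse-Gamma(16/5, 1401/40)
obs 3: x=3 → posterior Inverse-Gamma(37/10, 2381/40)
obs 4: x=2 → posterior Inverse-Gamma(21/5, 3101/40)
obs 5: x=-5/4 → posterior Inverse-Gamma(47/10, 13009/160)
obs 6: x=-2 → posterior Inverse-Gamma(26/5, 13329/160)
obs 7: x=5/4 → posterior Inverse-Gamma(57/10, 7767/80)
obs 8: x=-1 → posterior Inverse-Gamma(31/5, 8127/80)
obs 9: x=-4 → posterior Inverse-Gamma(67/10, 8127/80)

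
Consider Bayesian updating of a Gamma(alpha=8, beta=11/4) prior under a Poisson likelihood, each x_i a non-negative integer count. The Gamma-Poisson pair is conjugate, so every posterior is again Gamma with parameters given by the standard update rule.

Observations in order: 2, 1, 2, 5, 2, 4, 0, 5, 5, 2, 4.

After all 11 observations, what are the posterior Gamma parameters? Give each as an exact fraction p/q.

alpha=40, beta=55/4

obs 1: x=2 → posterior Gamma(10, 15/4)
obs 2: x=1 → posterior Gamma(11, 19/4)
obs 3: x=2 → posterior Gamma(13, 23/4)
obs 4: x=5 → posterior Gamma(18, 27/4)
obs 5: x=2 → posterior Gamma(20, 31/4)
obs 6: x=4 → posterior Gamma(24, 35/4)
obs 7: x=0 → posterior Gamma(24, 39/4)
obs 8: x=5 → posterior Gamma(29, 43/4)
obs 9: x=5 → posterior Gamma(34, 47/4)
obs 10: x=2 → posterior Gamma(36, 51/4)
obs 11: x=4 → posterior Gamma(40, 55/4)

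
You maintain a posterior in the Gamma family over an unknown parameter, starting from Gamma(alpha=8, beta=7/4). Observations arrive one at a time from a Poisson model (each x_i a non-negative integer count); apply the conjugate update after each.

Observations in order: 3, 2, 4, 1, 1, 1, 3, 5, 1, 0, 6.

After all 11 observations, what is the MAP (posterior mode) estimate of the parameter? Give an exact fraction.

8/3

obs 1: x=3 → posterior Gamma(11, 11/4)
obs 2: x=2 → posterior Gamma(13, 15/4)
obs 3: x=4 → posterior Gamma(17, 19/4)
obs 4: x=1 → posterior Gamma(18, 23/4)
obs 5: x=1 → posterior Gamma(19, 27/4)
obs 6: x=1 → posterior Gamma(20, 31/4)
obs 7: x=3 → posterior Gamma(23, 35/4)
obs 8: x=5 → posterior Gamma(28, 39/4)
obs 9: x=1 → posterior Gamma(29, 43/4)
obs 10: x=0 → posterior Gamma(29, 47/4)
obs 11: x=6 → posterior Gamma(35, 51/4)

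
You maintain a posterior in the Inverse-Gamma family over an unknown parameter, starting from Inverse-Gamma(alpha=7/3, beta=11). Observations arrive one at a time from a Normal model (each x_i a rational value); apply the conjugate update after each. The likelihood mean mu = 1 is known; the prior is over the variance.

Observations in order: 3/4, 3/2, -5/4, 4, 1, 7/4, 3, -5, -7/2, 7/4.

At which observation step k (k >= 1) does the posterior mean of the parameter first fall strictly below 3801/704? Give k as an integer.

k = 2

obs 1: x=3/4 → posterior Inverse-Gamma(17/6, 353/32)
obs 2: x=3/2 → posterior Inverse-Gamma(10/3, 357/32)
obs 3: x=-5/4 → posterior Inverse-Gamma(23/6, 219/16)
obs 4: x=4 → posterior Inverse-Gamma(13/3, 291/16)
obs 5: x=1 → posterior Inverse-Gamma(29/6, 291/16)
obs 6: x=7/4 → posterior Inverse-Gamma(16/3, 591/32)
obs 7: x=3 → posterior Inverse-Gamma(35/6, 655/32)
obs 8: x=-5 → posterior Inverse-Gamma(19/3, 1231/32)
obs 9: x=-7/2 → posterior Inverse-Gamma(41/6, 1555/32)
obs 10: x=7/4 → posterior Inverse-Gamma(22/3, 391/8)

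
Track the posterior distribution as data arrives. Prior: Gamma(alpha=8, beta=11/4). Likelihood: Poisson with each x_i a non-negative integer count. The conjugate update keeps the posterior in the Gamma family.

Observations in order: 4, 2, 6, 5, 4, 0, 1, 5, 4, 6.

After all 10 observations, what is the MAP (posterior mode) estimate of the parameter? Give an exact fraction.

obs 1: x=4 → posterior Gamma(12, 15/4)
obs 2: x=2 → posterior Gamma(14, 19/4)
obs 3: x=6 → posterior Gamma(20, 23/4)
obs 4: x=5 → posterior Gamma(25, 27/4)
obs 5: x=4 → posterior Gamma(29, 31/4)
obs 6: x=0 → posterior Gamma(29, 35/4)
obs 7: x=1 → posterior Gamma(30, 39/4)
obs 8: x=5 → posterior Gamma(35, 43/4)
obs 9: x=4 → posterior Gamma(39, 47/4)
obs 10: x=6 → posterior Gamma(45, 51/4)

176/51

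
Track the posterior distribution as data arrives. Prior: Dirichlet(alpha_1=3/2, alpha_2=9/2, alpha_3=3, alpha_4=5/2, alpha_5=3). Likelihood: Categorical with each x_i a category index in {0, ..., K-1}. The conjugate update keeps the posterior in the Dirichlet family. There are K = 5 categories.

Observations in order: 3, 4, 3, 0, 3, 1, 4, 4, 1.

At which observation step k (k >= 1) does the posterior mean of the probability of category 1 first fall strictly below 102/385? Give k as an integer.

k = 3

obs 1: x=3 → posterior Dirichlet(3/2, 9/2, 3, 7/2, 3)
obs 2: x=4 → posterior Dirichlet(3/2, 9/2, 3, 7/2, 4)
obs 3: x=3 → posterior Dirichlet(3/2, 9/2, 3, 9/2, 4)
obs 4: x=0 → posterior Dirichlet(5/2, 9/2, 3, 9/2, 4)
obs 5: x=3 → posterior Dirichlet(5/2, 9/2, 3, 11/2, 4)
obs 6: x=1 → posterior Dirichlet(5/2, 11/2, 3, 11/2, 4)
obs 7: x=4 → posterior Dirichlet(5/2, 11/2, 3, 11/2, 5)
obs 8: x=4 → posterior Dirichlet(5/2, 11/2, 3, 11/2, 6)
obs 9: x=1 → posterior Dirichlet(5/2, 13/2, 3, 11/2, 6)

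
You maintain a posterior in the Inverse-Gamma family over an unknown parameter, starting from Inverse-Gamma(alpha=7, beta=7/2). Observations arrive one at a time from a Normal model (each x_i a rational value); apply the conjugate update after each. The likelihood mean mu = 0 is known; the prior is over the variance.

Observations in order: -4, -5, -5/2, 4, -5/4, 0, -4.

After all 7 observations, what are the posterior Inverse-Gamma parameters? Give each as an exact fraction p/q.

alpha=21/2, beta=1405/32

obs 1: x=-4 → posterior Inverse-Gamma(15/2, 23/2)
obs 2: x=-5 → posterior Inverse-Gamma(8, 24)
obs 3: x=-5/2 → posterior Inverse-Gamma(17/2, 217/8)
obs 4: x=4 → posterior Inverse-Gamma(9, 281/8)
obs 5: x=-5/4 → posterior Inverse-Gamma(19/2, 1149/32)
obs 6: x=0 → posterior Inverse-Gamma(10, 1149/32)
obs 7: x=-4 → posterior Inverse-Gamma(21/2, 1405/32)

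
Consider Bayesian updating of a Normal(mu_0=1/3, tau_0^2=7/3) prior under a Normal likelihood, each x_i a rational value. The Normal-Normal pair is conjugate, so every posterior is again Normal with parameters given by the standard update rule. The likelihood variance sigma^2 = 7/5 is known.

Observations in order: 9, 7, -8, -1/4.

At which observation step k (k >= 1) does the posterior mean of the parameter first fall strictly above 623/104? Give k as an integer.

k = 2

obs 1: x=9 → posterior Normal(23/4, 7/8)
obs 2: x=7 → posterior Normal(81/13, 7/13)
obs 3: x=-8 → posterior Normal(41/18, 7/18)
obs 4: x=-1/4 → posterior Normal(159/92, 7/23)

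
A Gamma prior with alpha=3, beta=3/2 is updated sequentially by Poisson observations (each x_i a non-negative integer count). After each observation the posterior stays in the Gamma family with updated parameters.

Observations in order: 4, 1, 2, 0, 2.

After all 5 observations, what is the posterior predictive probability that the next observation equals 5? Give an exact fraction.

1085504382026634752/32842041778564453125

obs 1: x=4 → posterior Gamma(7, 5/2)
obs 2: x=1 → posterior Gamma(8, 7/2)
obs 3: x=2 → posterior Gamma(10, 9/2)
obs 4: x=0 → posterior Gamma(10, 11/2)
obs 5: x=2 → posterior Gamma(12, 13/2)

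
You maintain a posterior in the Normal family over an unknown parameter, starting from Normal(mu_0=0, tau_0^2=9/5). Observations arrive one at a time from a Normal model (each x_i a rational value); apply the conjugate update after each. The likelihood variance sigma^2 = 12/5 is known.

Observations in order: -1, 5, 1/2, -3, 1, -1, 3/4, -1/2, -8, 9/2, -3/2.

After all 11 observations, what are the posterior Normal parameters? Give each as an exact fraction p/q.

obs 1: x=-1 → posterior Normal(-3/7, 36/35)
obs 2: x=5 → posterior Normal(6/5, 18/25)
obs 3: x=1/2 → posterior Normal(27/26, 36/65)
obs 4: x=-3 → posterior Normal(9/32, 9/20)
obs 5: x=1 → posterior Normal(15/38, 36/95)
obs 6: x=-1 → posterior Normal(9/44, 18/55)
obs 7: x=3/4 → posterior Normal(27/100, 36/125)
obs 8: x=-1/2 → posterior Normal(3/16, 9/35)
obs 9: x=-8 → posterior Normal(-75/124, 36/155)
obs 10: x=9/2 → posterior Normal(-21/136, 18/85)
obs 11: x=-3/2 → posterior Normal(-39/148, 36/185)

mu_0=-39/148, tau_0^2=36/185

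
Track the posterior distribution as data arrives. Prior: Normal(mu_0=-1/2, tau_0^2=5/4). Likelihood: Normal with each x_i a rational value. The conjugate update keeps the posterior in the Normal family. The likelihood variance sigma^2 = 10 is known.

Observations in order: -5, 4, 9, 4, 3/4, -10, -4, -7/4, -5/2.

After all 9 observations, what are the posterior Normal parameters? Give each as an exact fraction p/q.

obs 1: x=-5 → posterior Normal(-1, 10/9)
obs 2: x=4 → posterior Normal(-1/2, 1)
obs 3: x=9 → posterior Normal(4/11, 10/11)
obs 4: x=4 → posterior Normal(2/3, 5/6)
obs 5: x=3/4 → posterior Normal(35/52, 10/13)
obs 6: x=-10 → posterior Normal(-5/56, 5/7)
obs 7: x=-4 → posterior Normal(-7/20, 2/3)
obs 8: x=-7/4 → posterior Normal(-7/16, 5/8)
obs 9: x=-5/2 → posterior Normal(-19/34, 10/17)

mu_0=-19/34, tau_0^2=10/17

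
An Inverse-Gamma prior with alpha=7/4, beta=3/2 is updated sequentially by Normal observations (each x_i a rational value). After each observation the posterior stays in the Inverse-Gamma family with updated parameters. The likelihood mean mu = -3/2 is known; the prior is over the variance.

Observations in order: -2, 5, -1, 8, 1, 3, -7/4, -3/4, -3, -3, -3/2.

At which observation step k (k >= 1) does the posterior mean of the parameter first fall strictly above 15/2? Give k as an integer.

obs 1: x=-2 → posterior Inverse-Gamma(9/4, 13/8)
obs 2: x=5 → posterior Inverse-Gamma(11/4, 91/4)
obs 3: x=-1 → posterior Inverse-Gamma(13/4, 183/8)
obs 4: x=8 → posterior Inverse-Gamma(15/4, 68)
obs 5: x=1 → posterior Inverse-Gamma(17/4, 569/8)
obs 6: x=3 → posterior Inverse-Gamma(19/4, 325/4)
obs 7: x=-7/4 → posterior Inverse-Gamma(21/4, 2601/32)
obs 8: x=-3/4 → posterior Inverse-Gamma(23/4, 1305/16)
obs 9: x=-3 → posterior Inverse-Gamma(25/4, 1323/16)
obs 10: x=-3 → posterior Inverse-Gamma(27/4, 1341/16)
obs 11: x=-3/2 → posterior Inverse-Gamma(29/4, 1341/16)

k = 2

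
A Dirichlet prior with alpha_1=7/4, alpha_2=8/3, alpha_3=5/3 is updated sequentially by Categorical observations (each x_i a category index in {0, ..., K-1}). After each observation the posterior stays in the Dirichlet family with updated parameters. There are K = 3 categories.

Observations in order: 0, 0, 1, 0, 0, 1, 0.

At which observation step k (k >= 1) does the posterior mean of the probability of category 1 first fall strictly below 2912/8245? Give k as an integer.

obs 1: x=0 → posterior Dirichlet(11/4, 8/3, 5/3)
obs 2: x=0 → posterior Dirichlet(15/4, 8/3, 5/3)
obs 3: x=1 → posterior Dirichlet(15/4, 11/3, 5/3)
obs 4: x=0 → posterior Dirichlet(19/4, 11/3, 5/3)
obs 5: x=0 → posterior Dirichlet(23/4, 11/3, 5/3)
obs 6: x=1 → posterior Dirichlet(23/4, 14/3, 5/3)
obs 7: x=0 → posterior Dirichlet(27/4, 14/3, 5/3)

k = 2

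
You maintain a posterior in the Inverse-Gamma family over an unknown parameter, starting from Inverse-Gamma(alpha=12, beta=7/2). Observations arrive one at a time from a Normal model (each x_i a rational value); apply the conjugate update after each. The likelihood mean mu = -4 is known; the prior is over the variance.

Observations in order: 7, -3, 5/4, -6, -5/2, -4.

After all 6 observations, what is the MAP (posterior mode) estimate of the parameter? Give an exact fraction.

obs 1: x=7 → posterior Inverse-Gamma(25/2, 64)
obs 2: x=-3 → posterior Inverse-Gamma(13, 129/2)
obs 3: x=5/4 → posterior Inverse-Gamma(27/2, 2505/32)
obs 4: x=-6 → posterior Inverse-Gamma(14, 2569/32)
obs 5: x=-5/2 → posterior Inverse-Gamma(29/2, 2605/32)
obs 6: x=-4 → posterior Inverse-Gamma(15, 2605/32)

2605/512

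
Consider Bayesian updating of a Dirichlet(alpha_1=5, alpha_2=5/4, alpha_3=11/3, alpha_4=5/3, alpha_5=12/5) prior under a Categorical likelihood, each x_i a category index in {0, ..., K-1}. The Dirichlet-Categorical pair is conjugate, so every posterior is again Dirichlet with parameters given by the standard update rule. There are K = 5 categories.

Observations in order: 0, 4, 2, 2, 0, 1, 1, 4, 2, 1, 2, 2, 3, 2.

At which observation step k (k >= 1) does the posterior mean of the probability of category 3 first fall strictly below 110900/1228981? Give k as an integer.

obs 1: x=0 → posterior Dirichlet(6, 5/4, 11/3, 5/3, 12/5)
obs 2: x=4 → posterior Dirichlet(6, 5/4, 11/3, 5/3, 17/5)
obs 3: x=2 → posterior Dirichlet(6, 5/4, 14/3, 5/3, 17/5)
obs 4: x=2 → posterior Dirichlet(6, 5/4, 17/3, 5/3, 17/5)
obs 5: x=0 → posterior Dirichlet(7, 5/4, 17/3, 5/3, 17/5)
obs 6: x=1 → posterior Dirichlet(7, 9/4, 17/3, 5/3, 17/5)
obs 7: x=1 → posterior Dirichlet(7, 13/4, 17/3, 5/3, 17/5)
obs 8: x=4 → posterior Dirichlet(7, 13/4, 17/3, 5/3, 22/5)
obs 9: x=2 → posterior Dirichlet(7, 13/4, 20/3, 5/3, 22/5)
obs 10: x=1 → posterior Dirichlet(7, 17/4, 20/3, 5/3, 22/5)
obs 11: x=2 → posterior Dirichlet(7, 17/4, 23/3, 5/3, 22/5)
obs 12: x=2 → posterior Dirichlet(7, 17/4, 26/3, 5/3, 22/5)
obs 13: x=3 → posterior Dirichlet(7, 17/4, 26/3, 8/3, 22/5)
obs 14: x=2 → posterior Dirichlet(7, 17/4, 29/3, 8/3, 22/5)

k = 5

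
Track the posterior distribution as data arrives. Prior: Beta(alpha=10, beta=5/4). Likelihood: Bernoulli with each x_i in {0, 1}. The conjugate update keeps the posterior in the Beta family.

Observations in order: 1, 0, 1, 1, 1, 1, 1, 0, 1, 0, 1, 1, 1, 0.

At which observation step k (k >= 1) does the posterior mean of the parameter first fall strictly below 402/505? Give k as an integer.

obs 1: x=1 → posterior Beta(11, 5/4)
obs 2: x=0 → posterior Beta(11, 9/4)
obs 3: x=1 → posterior Beta(12, 9/4)
obs 4: x=1 → posterior Beta(13, 9/4)
obs 5: x=1 → posterior Beta(14, 9/4)
obs 6: x=1 → posterior Beta(15, 9/4)
obs 7: x=1 → posterior Beta(16, 9/4)
obs 8: x=0 → posterior Beta(16, 13/4)
obs 9: x=1 → posterior Beta(17, 13/4)
obs 10: x=0 → posterior Beta(17, 17/4)
obs 11: x=1 → posterior Beta(18, 17/4)
obs 12: x=1 → posterior Beta(19, 17/4)
obs 13: x=1 → posterior Beta(20, 17/4)
obs 14: x=0 → posterior Beta(20, 21/4)

k = 14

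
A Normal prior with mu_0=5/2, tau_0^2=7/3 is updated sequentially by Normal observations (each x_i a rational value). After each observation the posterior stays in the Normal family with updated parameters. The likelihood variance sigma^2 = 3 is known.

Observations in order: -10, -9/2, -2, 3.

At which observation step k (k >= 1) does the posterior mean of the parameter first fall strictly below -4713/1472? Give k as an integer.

obs 1: x=-10 → posterior Normal(-95/32, 21/16)
obs 2: x=-9/2 → posterior Normal(-79/23, 21/23)
obs 3: x=-2 → posterior Normal(-31/10, 7/10)
obs 4: x=3 → posterior Normal(-72/37, 21/37)

k = 2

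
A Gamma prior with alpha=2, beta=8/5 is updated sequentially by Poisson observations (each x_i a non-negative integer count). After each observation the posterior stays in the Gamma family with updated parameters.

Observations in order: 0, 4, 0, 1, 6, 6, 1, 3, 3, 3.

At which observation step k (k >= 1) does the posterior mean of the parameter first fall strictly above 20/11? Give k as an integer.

obs 1: x=0 → posterior Gamma(2, 13/5)
obs 2: x=4 → posterior Gamma(6, 18/5)
obs 3: x=0 → posterior Gamma(6, 23/5)
obs 4: x=1 → posterior Gamma(7, 28/5)
obs 5: x=6 → posterior Gamma(13, 33/5)
obs 6: x=6 → posterior Gamma(19, 38/5)
obs 7: x=1 → posterior Gamma(20, 43/5)
obs 8: x=3 → posterior Gamma(23, 48/5)
obs 9: x=3 → posterior Gamma(26, 53/5)
obs 10: x=3 → posterior Gamma(29, 58/5)

k = 5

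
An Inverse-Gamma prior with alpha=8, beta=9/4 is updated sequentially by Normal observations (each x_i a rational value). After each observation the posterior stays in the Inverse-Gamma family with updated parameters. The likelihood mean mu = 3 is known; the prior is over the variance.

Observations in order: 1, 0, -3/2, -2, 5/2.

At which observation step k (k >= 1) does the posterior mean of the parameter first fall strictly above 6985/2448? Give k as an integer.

k = 4

obs 1: x=1 → posterior Inverse-Gamma(17/2, 17/4)
obs 2: x=0 → posterior Inverse-Gamma(9, 35/4)
obs 3: x=-3/2 → posterior Inverse-Gamma(19/2, 151/8)
obs 4: x=-2 → posterior Inverse-Gamma(10, 251/8)
obs 5: x=5/2 → posterior Inverse-Gamma(21/2, 63/2)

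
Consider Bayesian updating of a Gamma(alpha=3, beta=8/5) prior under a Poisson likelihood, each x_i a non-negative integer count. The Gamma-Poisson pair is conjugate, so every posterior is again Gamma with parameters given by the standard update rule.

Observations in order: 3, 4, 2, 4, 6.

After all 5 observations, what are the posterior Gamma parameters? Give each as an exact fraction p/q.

obs 1: x=3 → posterior Gamma(6, 13/5)
obs 2: x=4 → posterior Gamma(10, 18/5)
obs 3: x=2 → posterior Gamma(12, 23/5)
obs 4: x=4 → posterior Gamma(16, 28/5)
obs 5: x=6 → posterior Gamma(22, 33/5)

alpha=22, beta=33/5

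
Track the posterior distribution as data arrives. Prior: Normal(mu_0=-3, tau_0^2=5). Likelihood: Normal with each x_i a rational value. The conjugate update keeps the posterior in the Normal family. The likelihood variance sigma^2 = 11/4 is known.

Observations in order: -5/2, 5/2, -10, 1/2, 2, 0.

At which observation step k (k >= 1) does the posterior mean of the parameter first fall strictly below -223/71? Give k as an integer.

k = 3

obs 1: x=-5/2 → posterior Normal(-83/31, 55/31)
obs 2: x=5/2 → posterior Normal(-11/17, 55/51)
obs 3: x=-10 → posterior Normal(-233/71, 55/71)
obs 4: x=1/2 → posterior Normal(-223/91, 55/91)
obs 5: x=2 → posterior Normal(-61/37, 55/111)
obs 6: x=0 → posterior Normal(-183/131, 55/131)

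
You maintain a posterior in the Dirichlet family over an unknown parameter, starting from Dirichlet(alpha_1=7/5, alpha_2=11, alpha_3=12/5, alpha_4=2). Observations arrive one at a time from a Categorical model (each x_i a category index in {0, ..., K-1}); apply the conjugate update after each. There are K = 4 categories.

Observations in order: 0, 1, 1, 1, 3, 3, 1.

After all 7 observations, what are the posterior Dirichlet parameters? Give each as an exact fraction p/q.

obs 1: x=0 → posterior Dirichlet(12/5, 11, 12/5, 2)
obs 2: x=1 → posterior Dirichlet(12/5, 12, 12/5, 2)
obs 3: x=1 → posterior Dirichlet(12/5, 13, 12/5, 2)
obs 4: x=1 → posterior Dirichlet(12/5, 14, 12/5, 2)
obs 5: x=3 → posterior Dirichlet(12/5, 14, 12/5, 3)
obs 6: x=3 → posterior Dirichlet(12/5, 14, 12/5, 4)
obs 7: x=1 → posterior Dirichlet(12/5, 15, 12/5, 4)

alpha_1=12/5, alpha_2=15, alpha_3=12/5, alpha_4=4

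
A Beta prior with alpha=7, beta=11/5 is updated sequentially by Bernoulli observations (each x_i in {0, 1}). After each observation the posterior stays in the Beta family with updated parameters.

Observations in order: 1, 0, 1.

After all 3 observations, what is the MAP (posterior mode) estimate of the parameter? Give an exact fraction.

40/51

obs 1: x=1 → posterior Beta(8, 11/5)
obs 2: x=0 → posterior Beta(8, 16/5)
obs 3: x=1 → posterior Beta(9, 16/5)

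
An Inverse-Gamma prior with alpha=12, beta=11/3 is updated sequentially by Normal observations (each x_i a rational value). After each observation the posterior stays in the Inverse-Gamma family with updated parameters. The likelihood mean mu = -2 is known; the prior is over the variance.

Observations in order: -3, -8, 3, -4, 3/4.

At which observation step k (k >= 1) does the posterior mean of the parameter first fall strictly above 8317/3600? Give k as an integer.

k = 3

obs 1: x=-3 → posterior Inverse-Gamma(25/2, 25/6)
obs 2: x=-8 → posterior Inverse-Gamma(13, 133/6)
obs 3: x=3 → posterior Inverse-Gamma(27/2, 104/3)
obs 4: x=-4 → posterior Inverse-Gamma(14, 110/3)
obs 5: x=3/4 → posterior Inverse-Gamma(29/2, 3883/96)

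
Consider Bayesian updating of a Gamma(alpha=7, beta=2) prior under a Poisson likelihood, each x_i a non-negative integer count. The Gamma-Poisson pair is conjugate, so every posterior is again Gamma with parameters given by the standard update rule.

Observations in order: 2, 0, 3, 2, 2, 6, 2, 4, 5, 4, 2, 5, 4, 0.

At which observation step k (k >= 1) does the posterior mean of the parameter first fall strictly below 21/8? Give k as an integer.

obs 1: x=2 → posterior Gamma(9, 3)
obs 2: x=0 → posterior Gamma(9, 4)
obs 3: x=3 → posterior Gamma(12, 5)
obs 4: x=2 → posterior Gamma(14, 6)
obs 5: x=2 → posterior Gamma(16, 7)
obs 6: x=6 → posterior Gamma(22, 8)
obs 7: x=2 → posterior Gamma(24, 9)
obs 8: x=4 → posterior Gamma(28, 10)
obs 9: x=5 → posterior Gamma(33, 11)
obs 10: x=4 → posterior Gamma(37, 12)
obs 11: x=2 → posterior Gamma(39, 13)
obs 12: x=5 → posterior Gamma(44, 14)
obs 13: x=4 → posterior Gamma(48, 15)
obs 14: x=0 → posterior Gamma(48, 16)

k = 2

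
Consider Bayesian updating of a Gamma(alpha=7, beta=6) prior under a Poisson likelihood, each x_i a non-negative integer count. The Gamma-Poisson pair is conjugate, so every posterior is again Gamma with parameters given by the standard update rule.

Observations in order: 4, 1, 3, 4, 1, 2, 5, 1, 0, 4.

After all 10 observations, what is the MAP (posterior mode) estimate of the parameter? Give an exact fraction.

obs 1: x=4 → posterior Gamma(11, 7)
obs 2: x=1 → posterior Gamma(12, 8)
obs 3: x=3 → posterior Gamma(15, 9)
obs 4: x=4 → posterior Gamma(19, 10)
obs 5: x=1 → posterior Gamma(20, 11)
obs 6: x=2 → posterior Gamma(22, 12)
obs 7: x=5 → posterior Gamma(27, 13)
obs 8: x=1 → posterior Gamma(28, 14)
obs 9: x=0 → posterior Gamma(28, 15)
obs 10: x=4 → posterior Gamma(32, 16)

31/16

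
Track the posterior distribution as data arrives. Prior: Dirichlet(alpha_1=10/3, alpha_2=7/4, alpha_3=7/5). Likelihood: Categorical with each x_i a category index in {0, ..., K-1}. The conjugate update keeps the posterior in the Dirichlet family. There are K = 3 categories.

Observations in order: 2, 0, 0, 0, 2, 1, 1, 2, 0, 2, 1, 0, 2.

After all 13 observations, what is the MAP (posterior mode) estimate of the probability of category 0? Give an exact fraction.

440/989

obs 1: x=2 → posterior Dirichlet(10/3, 7/4, 12/5)
obs 2: x=0 → posterior Dirichlet(13/3, 7/4, 12/5)
obs 3: x=0 → posterior Dirichlet(16/3, 7/4, 12/5)
obs 4: x=0 → posterior Dirichlet(19/3, 7/4, 12/5)
obs 5: x=2 → posterior Dirichlet(19/3, 7/4, 17/5)
obs 6: x=1 → posterior Dirichlet(19/3, 11/4, 17/5)
obs 7: x=1 → posterior Dirichlet(19/3, 15/4, 17/5)
obs 8: x=2 → posterior Dirichlet(19/3, 15/4, 22/5)
obs 9: x=0 → posterior Dirichlet(22/3, 15/4, 22/5)
obs 10: x=2 → posterior Dirichlet(22/3, 15/4, 27/5)
obs 11: x=1 → posterior Dirichlet(22/3, 19/4, 27/5)
obs 12: x=0 → posterior Dirichlet(25/3, 19/4, 27/5)
obs 13: x=2 → posterior Dirichlet(25/3, 19/4, 32/5)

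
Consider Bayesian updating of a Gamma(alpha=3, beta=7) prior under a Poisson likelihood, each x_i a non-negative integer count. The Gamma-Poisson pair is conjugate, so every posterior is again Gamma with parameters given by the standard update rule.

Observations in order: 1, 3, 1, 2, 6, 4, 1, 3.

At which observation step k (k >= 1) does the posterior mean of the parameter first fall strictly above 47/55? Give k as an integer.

obs 1: x=1 → posterior Gamma(4, 8)
obs 2: x=3 → posterior Gamma(7, 9)
obs 3: x=1 → posterior Gamma(8, 10)
obs 4: x=2 → posterior Gamma(10, 11)
obs 5: x=6 → posterior Gamma(16, 12)
obs 6: x=4 → posterior Gamma(20, 13)
obs 7: x=1 → posterior Gamma(21, 14)
obs 8: x=3 → posterior Gamma(24, 15)

k = 4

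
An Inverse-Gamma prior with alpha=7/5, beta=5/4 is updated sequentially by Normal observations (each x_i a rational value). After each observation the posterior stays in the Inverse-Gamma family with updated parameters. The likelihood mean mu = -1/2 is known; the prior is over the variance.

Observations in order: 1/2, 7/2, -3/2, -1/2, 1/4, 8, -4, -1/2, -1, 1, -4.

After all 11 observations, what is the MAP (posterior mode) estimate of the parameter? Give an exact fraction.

obs 1: x=1/2 → posterior Inverse-Gamma(19/10, 7/4)
obs 2: x=7/2 → posterior Inverse-Gamma(12/5, 39/4)
obs 3: x=-3/2 → posterior Inverse-Gamma(29/10, 41/4)
obs 4: x=-1/2 → posterior Inverse-Gamma(17/5, 41/4)
obs 5: x=1/4 → posterior Inverse-Gamma(39/10, 337/32)
obs 6: x=8 → posterior Inverse-Gamma(22/5, 1493/32)
obs 7: x=-4 → posterior Inverse-Gamma(49/10, 1689/32)
obs 8: x=-1/2 → posterior Inverse-Gamma(27/5, 1689/32)
obs 9: x=-1 → posterior Inverse-Gamma(59/10, 1693/32)
obs 10: x=1 → posterior Inverse-Gamma(32/5, 1729/32)
obs 11: x=-4 → posterior Inverse-Gamma(69/10, 1925/32)

9625/1264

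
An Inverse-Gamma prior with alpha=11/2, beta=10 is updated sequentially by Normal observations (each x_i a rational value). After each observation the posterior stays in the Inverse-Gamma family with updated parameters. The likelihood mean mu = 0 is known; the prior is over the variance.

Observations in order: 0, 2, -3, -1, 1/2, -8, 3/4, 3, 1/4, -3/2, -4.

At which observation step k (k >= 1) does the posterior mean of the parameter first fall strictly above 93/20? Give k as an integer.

obs 1: x=0 → posterior Inverse-Gamma(6, 10)
obs 2: x=2 → posterior Inverse-Gamma(13/2, 12)
obs 3: x=-3 → posterior Inverse-Gamma(7, 33/2)
obs 4: x=-1 → posterior Inverse-Gamma(15/2, 17)
obs 5: x=1/2 → posterior Inverse-Gamma(8, 137/8)
obs 6: x=-8 → posterior Inverse-Gamma(17/2, 393/8)
obs 7: x=3/4 → posterior Inverse-Gamma(9, 1581/32)
obs 8: x=3 → posterior Inverse-Gamma(19/2, 1725/32)
obs 9: x=1/4 → posterior Inverse-Gamma(10, 863/16)
obs 10: x=-3/2 → posterior Inverse-Gamma(21/2, 881/16)
obs 11: x=-4 → posterior Inverse-Gamma(11, 1009/16)

k = 6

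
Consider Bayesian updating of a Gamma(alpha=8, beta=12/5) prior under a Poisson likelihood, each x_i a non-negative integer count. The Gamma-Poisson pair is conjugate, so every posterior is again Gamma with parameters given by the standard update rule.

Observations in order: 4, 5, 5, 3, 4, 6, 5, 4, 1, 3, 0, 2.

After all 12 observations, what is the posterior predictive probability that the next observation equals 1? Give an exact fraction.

183892844334320293993930536470797431739781571525570321826537481891440366361694374716722118656000/1625649758276369382516916232283713859304377983777171386984102704162768178177229798200878529425173

obs 1: x=4 → posterior Gamma(12, 17/5)
obs 2: x=5 → posterior Gamma(17, 22/5)
obs 3: x=5 → posterior Gamma(22, 27/5)
obs 4: x=3 → posterior Gamma(25, 32/5)
obs 5: x=4 → posterior Gamma(29, 37/5)
obs 6: x=6 → posterior Gamma(35, 42/5)
obs 7: x=5 → posterior Gamma(40, 47/5)
obs 8: x=4 → posterior Gamma(44, 52/5)
obs 9: x=1 → posterior Gamma(45, 57/5)
obs 10: x=3 → posterior Gamma(48, 62/5)
obs 11: x=0 → posterior Gamma(48, 67/5)
obs 12: x=2 → posterior Gamma(50, 72/5)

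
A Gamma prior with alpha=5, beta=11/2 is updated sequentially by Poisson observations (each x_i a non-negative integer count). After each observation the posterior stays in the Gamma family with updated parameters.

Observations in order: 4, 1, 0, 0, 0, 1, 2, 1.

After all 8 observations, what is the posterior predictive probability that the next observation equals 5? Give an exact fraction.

obs 1: x=4 → posterior Gamma(9, 13/2)
obs 2: x=1 → posterior Gamma(10, 15/2)
obs 3: x=0 → posterior Gamma(10, 17/2)
obs 4: x=0 → posterior Gamma(10, 19/2)
obs 5: x=0 → posterior Gamma(10, 21/2)
obs 6: x=1 → posterior Gamma(11, 23/2)
obs 7: x=2 → posterior Gamma(13, 25/2)
obs 8: x=1 → posterior Gamma(14, 27/2)

30000060764121532598486784/6103261246589991489578849669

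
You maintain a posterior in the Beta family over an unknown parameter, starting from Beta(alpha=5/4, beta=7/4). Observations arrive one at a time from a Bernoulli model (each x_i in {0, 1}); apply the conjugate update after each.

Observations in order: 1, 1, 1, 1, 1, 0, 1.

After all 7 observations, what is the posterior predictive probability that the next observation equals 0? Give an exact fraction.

11/40

obs 1: x=1 → posterior Beta(9/4, 7/4)
obs 2: x=1 → posterior Beta(13/4, 7/4)
obs 3: x=1 → posterior Beta(17/4, 7/4)
obs 4: x=1 → posterior Beta(21/4, 7/4)
obs 5: x=1 → posterior Beta(25/4, 7/4)
obs 6: x=0 → posterior Beta(25/4, 11/4)
obs 7: x=1 → posterior Beta(29/4, 11/4)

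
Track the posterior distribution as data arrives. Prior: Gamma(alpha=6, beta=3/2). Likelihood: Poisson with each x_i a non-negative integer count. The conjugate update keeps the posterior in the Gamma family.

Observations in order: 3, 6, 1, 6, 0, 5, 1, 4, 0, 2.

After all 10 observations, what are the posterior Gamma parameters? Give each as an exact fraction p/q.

alpha=34, beta=23/2

obs 1: x=3 → posterior Gamma(9, 5/2)
obs 2: x=6 → posterior Gamma(15, 7/2)
obs 3: x=1 → posterior Gamma(16, 9/2)
obs 4: x=6 → posterior Gamma(22, 11/2)
obs 5: x=0 → posterior Gamma(22, 13/2)
obs 6: x=5 → posterior Gamma(27, 15/2)
obs 7: x=1 → posterior Gamma(28, 17/2)
obs 8: x=4 → posterior Gamma(32, 19/2)
obs 9: x=0 → posterior Gamma(32, 21/2)
obs 10: x=2 → posterior Gamma(34, 23/2)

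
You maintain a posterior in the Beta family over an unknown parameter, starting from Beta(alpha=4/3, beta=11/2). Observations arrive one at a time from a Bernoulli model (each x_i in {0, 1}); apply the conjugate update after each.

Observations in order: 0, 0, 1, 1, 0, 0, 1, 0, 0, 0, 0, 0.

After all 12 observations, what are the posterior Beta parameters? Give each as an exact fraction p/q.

alpha=13/3, beta=29/2

obs 1: x=0 → posterior Beta(4/3, 13/2)
obs 2: x=0 → posterior Beta(4/3, 15/2)
obs 3: x=1 → posterior Beta(7/3, 15/2)
obs 4: x=1 → posterior Beta(10/3, 15/2)
obs 5: x=0 → posterior Beta(10/3, 17/2)
obs 6: x=0 → posterior Beta(10/3, 19/2)
obs 7: x=1 → posterior Beta(13/3, 19/2)
obs 8: x=0 → posterior Beta(13/3, 21/2)
obs 9: x=0 → posterior Beta(13/3, 23/2)
obs 10: x=0 → posterior Beta(13/3, 25/2)
obs 11: x=0 → posterior Beta(13/3, 27/2)
obs 12: x=0 → posterior Beta(13/3, 29/2)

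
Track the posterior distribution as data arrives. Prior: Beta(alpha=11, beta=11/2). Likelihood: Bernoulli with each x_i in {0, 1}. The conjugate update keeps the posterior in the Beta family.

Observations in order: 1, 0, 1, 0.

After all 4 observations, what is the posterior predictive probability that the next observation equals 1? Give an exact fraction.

26/41

obs 1: x=1 → posterior Beta(12, 11/2)
obs 2: x=0 → posterior Beta(12, 13/2)
obs 3: x=1 → posterior Beta(13, 13/2)
obs 4: x=0 → posterior Beta(13, 15/2)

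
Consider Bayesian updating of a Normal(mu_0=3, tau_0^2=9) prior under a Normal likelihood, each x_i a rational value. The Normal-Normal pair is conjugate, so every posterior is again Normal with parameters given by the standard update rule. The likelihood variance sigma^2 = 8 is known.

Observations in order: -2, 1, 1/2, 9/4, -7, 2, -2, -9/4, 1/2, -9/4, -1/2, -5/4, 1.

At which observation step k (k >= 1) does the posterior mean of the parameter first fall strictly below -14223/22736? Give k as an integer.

k = 12

obs 1: x=-2 → posterior Normal(6/17, 72/17)
obs 2: x=1 → posterior Normal(15/26, 36/13)
obs 3: x=1/2 → posterior Normal(39/70, 72/35)
obs 4: x=9/4 → posterior Normal(159/176, 18/11)
obs 5: x=-7 → posterior Normal(-93/212, 72/53)
obs 6: x=2 → posterior Normal(-21/248, 36/31)
obs 7: x=-2 → posterior Normal(-93/284, 72/71)
obs 8: x=-9/4 → posterior Normal(-87/160, 9/10)
obs 9: x=1/2 → posterior Normal(-39/89, 72/89)
obs 10: x=-9/4 → posterior Normal(-237/392, 36/49)
obs 11: x=-1/2 → posterior Normal(-255/428, 72/107)
obs 12: x=-5/4 → posterior Normal(-75/116, 18/29)
obs 13: x=1 → posterior Normal(-66/125, 72/125)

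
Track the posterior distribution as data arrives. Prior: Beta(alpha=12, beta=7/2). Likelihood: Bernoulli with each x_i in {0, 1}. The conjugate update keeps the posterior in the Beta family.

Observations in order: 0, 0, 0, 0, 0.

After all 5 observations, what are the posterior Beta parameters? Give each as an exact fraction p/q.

alpha=12, beta=17/2

obs 1: x=0 → posterior Beta(12, 9/2)
obs 2: x=0 → posterior Beta(12, 11/2)
obs 3: x=0 → posterior Beta(12, 13/2)
obs 4: x=0 → posterior Beta(12, 15/2)
obs 5: x=0 → posterior Beta(12, 17/2)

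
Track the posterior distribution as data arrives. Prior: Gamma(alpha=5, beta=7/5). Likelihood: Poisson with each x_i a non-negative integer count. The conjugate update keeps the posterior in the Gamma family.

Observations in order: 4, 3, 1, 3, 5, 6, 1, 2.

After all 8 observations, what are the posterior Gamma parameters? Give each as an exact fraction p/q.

alpha=30, beta=47/5

obs 1: x=4 → posterior Gamma(9, 12/5)
obs 2: x=3 → posterior Gamma(12, 17/5)
obs 3: x=1 → posterior Gamma(13, 22/5)
obs 4: x=3 → posterior Gamma(16, 27/5)
obs 5: x=5 → posterior Gamma(21, 32/5)
obs 6: x=6 → posterior Gamma(27, 37/5)
obs 7: x=1 → posterior Gamma(28, 42/5)
obs 8: x=2 → posterior Gamma(30, 47/5)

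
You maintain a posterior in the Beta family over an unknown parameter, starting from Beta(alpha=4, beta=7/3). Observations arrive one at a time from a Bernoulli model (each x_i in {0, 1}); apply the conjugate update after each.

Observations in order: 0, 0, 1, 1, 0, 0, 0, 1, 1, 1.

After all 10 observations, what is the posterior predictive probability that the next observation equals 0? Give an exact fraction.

22/49

obs 1: x=0 → posterior Beta(4, 10/3)
obs 2: x=0 → posterior Beta(4, 13/3)
obs 3: x=1 → posterior Beta(5, 13/3)
obs 4: x=1 → posterior Beta(6, 13/3)
obs 5: x=0 → posterior Beta(6, 16/3)
obs 6: x=0 → posterior Beta(6, 19/3)
obs 7: x=0 → posterior Beta(6, 22/3)
obs 8: x=1 → posterior Beta(7, 22/3)
obs 9: x=1 → posterior Beta(8, 22/3)
obs 10: x=1 → posterior Beta(9, 22/3)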